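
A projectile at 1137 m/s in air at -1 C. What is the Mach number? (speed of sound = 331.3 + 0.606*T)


a = 331.3 + 0.606*(-1) = 330.694 m/s
M = v/a = 1137/330.694 = 3.438

3.438


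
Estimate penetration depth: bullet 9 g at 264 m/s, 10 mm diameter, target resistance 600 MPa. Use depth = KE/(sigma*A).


A = pi*(d/2)^2 = pi*(10/2)^2 = 78.5398 mm^2
E = 0.5*m*v^2 = 0.5*0.009*264^2 = 313.632 J
depth = E/(sigma*A) = 313.632 J / (600 MPa * 78.5398 mm^2) = 313.632/(600 * 78.5398) m = 0.00665548 m ≈ 6.655 mm

6.655 mm


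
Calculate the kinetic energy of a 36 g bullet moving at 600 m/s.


E = 0.5*m*v^2 = 0.5*0.036*600^2 = 6480 J

6480 J


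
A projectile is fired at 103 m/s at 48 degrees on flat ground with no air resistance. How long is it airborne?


T = 2*v0*sin(theta)/g = 2*103*sin(48°)/9.81 = 15.61 s

15.61 s


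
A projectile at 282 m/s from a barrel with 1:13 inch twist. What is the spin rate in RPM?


twist_m = 13*0.0254 = 0.3302 m
spin = v/twist = 282/0.3302 = 854.0279 rev/s
RPM = spin*60 = 854.0279*60 ≈ 51242 RPM

51242 RPM


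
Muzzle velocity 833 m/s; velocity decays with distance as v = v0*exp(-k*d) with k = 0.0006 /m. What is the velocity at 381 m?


v = v0*exp(-k*d) = 833*exp(-0.0006*381) = 662.8 m/s

662.8 m/s


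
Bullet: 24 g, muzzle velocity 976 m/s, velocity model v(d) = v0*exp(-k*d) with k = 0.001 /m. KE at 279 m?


v = v0*exp(-k*d) = 976*exp(-0.001*279) = 738.383 m/s
E = 0.5*m*v^2 = 0.5*0.024*738.383^2 = 6543 J

6543 J


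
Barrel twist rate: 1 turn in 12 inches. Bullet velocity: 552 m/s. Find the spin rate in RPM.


twist_m = 12*0.0254 = 0.3048 m
spin = v/twist = 552/0.3048 = 1811.024 rev/s
RPM = spin*60 = 1811.024*60 ≈ 108661 RPM

108661 RPM


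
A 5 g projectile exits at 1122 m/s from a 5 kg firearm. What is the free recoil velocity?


v_recoil = m_p * v_p / m_gun = 0.005 * 1122 / 5 = 1.122 m/s

1.122 m/s


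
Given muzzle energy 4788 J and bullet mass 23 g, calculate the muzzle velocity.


v = sqrt(2*E/m) = sqrt(2*4788/0.023) = 645.3 m/s

645.3 m/s


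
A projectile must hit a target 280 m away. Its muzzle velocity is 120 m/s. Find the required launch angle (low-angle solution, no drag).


sin(2*theta) = R*g/v0^2 = 280*9.81/120^2 = 0.19075, theta = arcsin(0.19075)/2 = 5.498°

5.498 degrees


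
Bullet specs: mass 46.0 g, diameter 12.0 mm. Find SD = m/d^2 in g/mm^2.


SD = m/d^2 = 46.0/12.0^2 = 0.3194 g/mm^2

0.3194 g/mm^2


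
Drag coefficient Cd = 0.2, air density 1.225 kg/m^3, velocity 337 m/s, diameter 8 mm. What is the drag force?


A = pi*(d/2)^2 = pi*(8/2000)^2 = 5.02655e-05 m^2
Fd = 0.5*Cd*rho*A*v^2 = 0.5*0.2*1.225*5.02655e-05*337^2 = 0.6993 N

0.6993 N


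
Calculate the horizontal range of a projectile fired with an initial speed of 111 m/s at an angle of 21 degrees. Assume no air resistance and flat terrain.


R = v0^2 * sin(2*theta) / g = 111^2 * sin(2*21°) / 9.81 = 840.4 m

840.4 m


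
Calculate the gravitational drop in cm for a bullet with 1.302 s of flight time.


drop = 0.5*g*t^2 = 0.5*9.81*1.302^2 = 8.31498 m ≈ 831.5 cm

831.5 cm


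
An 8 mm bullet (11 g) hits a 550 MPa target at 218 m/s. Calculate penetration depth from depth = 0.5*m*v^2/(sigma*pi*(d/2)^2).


A = pi*(d/2)^2 = pi*(8/2)^2 = 50.2655 mm^2
E = 0.5*m*v^2 = 0.5*0.011*218^2 = 261.382 J
depth = E/(sigma*A) = 261.382 J / (550 MPa * 50.2655 mm^2) = 261.382/(550 * 50.2655) m = 0.0094546 m ≈ 9.455 mm

9.455 mm


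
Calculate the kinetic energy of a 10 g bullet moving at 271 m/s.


E = 0.5*m*v^2 = 0.5*0.01*271^2 = 367.2 J

367.2 J


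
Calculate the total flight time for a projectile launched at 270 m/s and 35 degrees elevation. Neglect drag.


T = 2*v0*sin(theta)/g = 2*270*sin(35°)/9.81 = 31.57 s

31.57 s


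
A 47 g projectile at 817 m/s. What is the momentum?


p = m*v = 0.047*817 = 38.4 kg·m/s

38.4 kg·m/s


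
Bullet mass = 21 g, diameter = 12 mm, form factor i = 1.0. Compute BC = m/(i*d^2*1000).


BC = m/(i*d^2*1000) = 21/(1.0 * 12^2 * 1000) = 0.0001458

0.0001458


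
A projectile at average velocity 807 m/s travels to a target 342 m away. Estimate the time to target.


t = d/v = 342/807 = 0.4238 s

0.4238 s


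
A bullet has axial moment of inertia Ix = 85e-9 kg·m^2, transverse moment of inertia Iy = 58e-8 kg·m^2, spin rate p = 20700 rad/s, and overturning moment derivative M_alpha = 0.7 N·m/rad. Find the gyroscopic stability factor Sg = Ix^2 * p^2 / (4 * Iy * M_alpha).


Sg = Ix^2 * p^2 / (4 * Iy * M_alpha) = (85e-9)^2 * 20700^2 / (4 * 58e-8 * 0.7) = 1.906

1.906


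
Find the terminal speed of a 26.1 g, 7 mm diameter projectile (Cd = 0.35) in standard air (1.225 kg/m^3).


A = pi*(d/2)^2 = pi*(7/2000)^2 = 3.84845e-05 m^2
vt = sqrt(2mg/(Cd*rho*A)) = sqrt(2*0.0261*9.81/(0.35 * 1.225 * 3.84845e-05)) = 176.2 m/s

176.2 m/s


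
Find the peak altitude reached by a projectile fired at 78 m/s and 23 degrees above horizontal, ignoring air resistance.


H = (v0*sin(theta))^2 / (2g) = (78*sin(23°))^2 / (2*9.81) = 47.34 m

47.34 m


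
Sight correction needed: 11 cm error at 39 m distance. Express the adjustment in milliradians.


1 mrad subtends 1 cm per 10 m of range, so adj = error_cm / (dist_m / 10) = 11 / (39/10) = 2.821 mrad

2.821 mrad


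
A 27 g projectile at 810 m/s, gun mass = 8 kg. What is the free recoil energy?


v_r = m_p*v_p/m_gun = 0.027*810/8 = 2.73375 m/s, E_r = 0.5*m_gun*v_r^2 = 0.5*8*2.73375^2 = 29.89 J

29.89 J


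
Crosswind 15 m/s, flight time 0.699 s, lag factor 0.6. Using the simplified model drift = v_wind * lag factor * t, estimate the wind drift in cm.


drift = v_wind * lag * t = 15 * 0.6 * 0.699 = 6.291 m ≈ 629.1 cm

629.1 cm


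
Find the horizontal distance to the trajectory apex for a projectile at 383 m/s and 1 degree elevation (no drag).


R = v0^2*sin(2*theta)/g = 383^2*sin(2*1°)/9.81 = 521.852 m
apex_dist = R/2 = 521.852/2 = 260.9 m

260.9 m


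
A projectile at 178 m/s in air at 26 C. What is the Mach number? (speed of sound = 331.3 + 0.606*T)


a = 331.3 + 0.606*(26) = 347.056 m/s
M = v/a = 178/347.056 = 0.5129

0.5129


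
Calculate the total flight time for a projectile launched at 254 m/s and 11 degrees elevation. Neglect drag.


T = 2*v0*sin(theta)/g = 2*254*sin(11°)/9.81 = 9.881 s

9.881 s


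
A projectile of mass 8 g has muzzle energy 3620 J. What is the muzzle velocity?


v = sqrt(2*E/m) = sqrt(2*3620/0.008) = 951.3 m/s

951.3 m/s


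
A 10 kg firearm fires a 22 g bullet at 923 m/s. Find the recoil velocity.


v_recoil = m_p * v_p / m_gun = 0.022 * 923 / 10 = 2.031 m/s

2.031 m/s


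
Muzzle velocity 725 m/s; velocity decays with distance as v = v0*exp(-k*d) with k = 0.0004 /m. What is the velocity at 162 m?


v = v0*exp(-k*d) = 725*exp(-0.0004*162) = 679.5 m/s

679.5 m/s


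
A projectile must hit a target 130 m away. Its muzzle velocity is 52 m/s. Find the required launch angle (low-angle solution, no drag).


sin(2*theta) = R*g/v0^2 = 130*9.81/52^2 = 0.471635, theta = arcsin(0.471635)/2 = 14.07°

14.07 degrees


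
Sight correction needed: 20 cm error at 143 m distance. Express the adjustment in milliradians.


1 mrad subtends 1 cm per 10 m of range, so adj = error_cm / (dist_m / 10) = 20 / (143/10) = 1.399 mrad

1.399 mrad


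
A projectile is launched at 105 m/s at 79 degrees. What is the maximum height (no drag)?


H = (v0*sin(theta))^2 / (2g) = (105*sin(79°))^2 / (2*9.81) = 541.5 m

541.5 m


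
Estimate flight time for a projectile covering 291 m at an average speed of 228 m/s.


t = d/v = 291/228 = 1.276 s

1.276 s


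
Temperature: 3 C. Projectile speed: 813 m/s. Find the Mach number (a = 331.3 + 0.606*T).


a = 331.3 + 0.606*(3) = 333.118 m/s
M = v/a = 813/333.118 = 2.441

2.441


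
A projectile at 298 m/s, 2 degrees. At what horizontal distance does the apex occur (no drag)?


R = v0^2*sin(2*theta)/g = 298^2*sin(2*2°)/9.81 = 631.463 m
apex_dist = R/2 = 631.463/2 = 315.7 m

315.7 m


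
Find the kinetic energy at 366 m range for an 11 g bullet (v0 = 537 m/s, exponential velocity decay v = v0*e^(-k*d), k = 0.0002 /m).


v = v0*exp(-k*d) = 537*exp(-0.0002*366) = 499.096 m/s
E = 0.5*m*v^2 = 0.5*0.011*499.096^2 = 1370 J

1370 J


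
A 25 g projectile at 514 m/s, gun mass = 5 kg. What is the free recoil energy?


v_r = m_p*v_p/m_gun = 0.025*514/5 = 2.57 m/s, E_r = 0.5*m_gun*v_r^2 = 0.5*5*2.57^2 = 16.51 J

16.51 J


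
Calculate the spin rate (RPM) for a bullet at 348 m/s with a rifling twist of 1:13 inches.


twist_m = 13*0.0254 = 0.3302 m
spin = v/twist = 348/0.3302 = 1053.907 rev/s
RPM = spin*60 = 1053.907*60 ≈ 63234 RPM

63234 RPM


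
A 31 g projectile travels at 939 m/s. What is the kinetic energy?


E = 0.5*m*v^2 = 0.5*0.031*939^2 = 13667 J

13667 J


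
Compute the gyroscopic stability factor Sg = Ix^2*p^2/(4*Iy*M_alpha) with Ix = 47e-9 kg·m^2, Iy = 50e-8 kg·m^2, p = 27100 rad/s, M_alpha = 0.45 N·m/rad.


Sg = Ix^2 * p^2 / (4 * Iy * M_alpha) = (47e-9)^2 * 27100^2 / (4 * 50e-8 * 0.45) = 1.803

1.803


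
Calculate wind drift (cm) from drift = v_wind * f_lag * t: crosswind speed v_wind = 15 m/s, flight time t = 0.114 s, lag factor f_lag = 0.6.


drift = v_wind * lag * t = 15 * 0.6 * 0.114 = 1.026 m ≈ 102.6 cm

102.6 cm


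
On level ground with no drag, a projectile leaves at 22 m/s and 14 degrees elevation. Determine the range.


R = v0^2 * sin(2*theta) / g = 22^2 * sin(2*14°) / 9.81 = 23.16 m

23.16 m


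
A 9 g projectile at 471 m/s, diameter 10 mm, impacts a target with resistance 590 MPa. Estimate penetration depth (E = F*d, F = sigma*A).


A = pi*(d/2)^2 = pi*(10/2)^2 = 78.5398 mm^2
E = 0.5*m*v^2 = 0.5*0.009*471^2 = 998.284 J
depth = E/(sigma*A) = 998.284 J / (590 MPa * 78.5398 mm^2) = 998.284/(590 * 78.5398) m = 0.0215433 m ≈ 21.54 mm

21.54 mm


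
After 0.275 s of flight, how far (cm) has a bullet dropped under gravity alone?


drop = 0.5*g*t^2 = 0.5*9.81*0.275^2 = 0.370941 m ≈ 37.09 cm

37.09 cm


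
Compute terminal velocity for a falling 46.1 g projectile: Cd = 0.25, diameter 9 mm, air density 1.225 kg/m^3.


A = pi*(d/2)^2 = pi*(9/2000)^2 = 6.36173e-05 m^2
vt = sqrt(2mg/(Cd*rho*A)) = sqrt(2*0.0461*9.81/(0.25 * 1.225 * 6.36173e-05)) = 215.5 m/s

215.5 m/s


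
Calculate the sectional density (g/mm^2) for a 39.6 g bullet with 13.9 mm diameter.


SD = m/d^2 = 39.6/13.9^2 = 0.205 g/mm^2

0.205 g/mm^2


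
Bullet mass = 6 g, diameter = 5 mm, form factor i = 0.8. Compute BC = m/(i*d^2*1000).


BC = m/(i*d^2*1000) = 6/(0.8 * 5^2 * 1000) = 0.0003

0.0003


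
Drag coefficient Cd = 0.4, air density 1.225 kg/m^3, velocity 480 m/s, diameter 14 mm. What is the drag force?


A = pi*(d/2)^2 = pi*(14/2000)^2 = 1.53938e-04 m^2
Fd = 0.5*Cd*rho*A*v^2 = 0.5*0.4*1.225*1.53938e-04*480^2 = 8.689 N

8.689 N


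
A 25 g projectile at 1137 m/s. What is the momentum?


p = m*v = 0.025*1137 = 28.43 kg·m/s

28.43 kg·m/s


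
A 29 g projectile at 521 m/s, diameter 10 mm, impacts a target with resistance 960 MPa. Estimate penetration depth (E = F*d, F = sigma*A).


A = pi*(d/2)^2 = pi*(10/2)^2 = 78.5398 mm^2
E = 0.5*m*v^2 = 0.5*0.029*521^2 = 3935.89 J
depth = E/(sigma*A) = 3935.89 J / (960 MPa * 78.5398 mm^2) = 3935.89/(960 * 78.5398) m = 0.0522014 m ≈ 52.2 mm

52.2 mm


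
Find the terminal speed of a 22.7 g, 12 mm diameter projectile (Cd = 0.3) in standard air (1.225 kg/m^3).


A = pi*(d/2)^2 = pi*(12/2000)^2 = 1.13097e-04 m^2
vt = sqrt(2mg/(Cd*rho*A)) = sqrt(2*0.0227*9.81/(0.3 * 1.225 * 1.13097e-04)) = 103.5 m/s

103.5 m/s


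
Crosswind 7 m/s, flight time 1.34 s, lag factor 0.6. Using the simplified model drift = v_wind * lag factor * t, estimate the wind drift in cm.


drift = v_wind * lag * t = 7 * 0.6 * 1.34 = 5.628 m ≈ 562.8 cm

562.8 cm


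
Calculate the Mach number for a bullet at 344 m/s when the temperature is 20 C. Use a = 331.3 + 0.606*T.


a = 331.3 + 0.606*(20) = 343.42 m/s
M = v/a = 344/343.42 = 1.002

1.002


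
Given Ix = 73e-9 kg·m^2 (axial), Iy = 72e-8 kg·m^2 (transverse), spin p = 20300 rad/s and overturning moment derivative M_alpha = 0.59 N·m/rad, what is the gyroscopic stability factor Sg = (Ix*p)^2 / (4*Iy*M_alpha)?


Sg = Ix^2 * p^2 / (4 * Iy * M_alpha) = (73e-9)^2 * 20300^2 / (4 * 72e-8 * 0.59) = 1.292

1.292


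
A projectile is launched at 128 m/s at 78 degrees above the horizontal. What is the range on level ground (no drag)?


R = v0^2 * sin(2*theta) / g = 128^2 * sin(2*78°) / 9.81 = 679.3 m

679.3 m


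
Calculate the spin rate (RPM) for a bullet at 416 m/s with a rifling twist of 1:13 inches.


twist_m = 13*0.0254 = 0.3302 m
spin = v/twist = 416/0.3302 = 1259.843 rev/s
RPM = spin*60 = 1259.843*60 ≈ 75591 RPM

75591 RPM


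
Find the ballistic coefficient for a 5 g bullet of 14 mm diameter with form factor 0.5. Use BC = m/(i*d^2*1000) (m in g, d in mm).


BC = m/(i*d^2*1000) = 5/(0.5 * 14^2 * 1000) = 5.102e-05

5.102e-05


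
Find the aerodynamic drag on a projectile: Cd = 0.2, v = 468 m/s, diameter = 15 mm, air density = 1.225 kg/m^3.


A = pi*(d/2)^2 = pi*(15/2000)^2 = 1.76715e-04 m^2
Fd = 0.5*Cd*rho*A*v^2 = 0.5*0.2*1.225*1.76715e-04*468^2 = 4.741 N

4.741 N


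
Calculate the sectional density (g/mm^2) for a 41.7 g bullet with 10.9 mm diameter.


SD = m/d^2 = 41.7/10.9^2 = 0.351 g/mm^2

0.351 g/mm^2


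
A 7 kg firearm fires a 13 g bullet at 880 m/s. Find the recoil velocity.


v_recoil = m_p * v_p / m_gun = 0.013 * 880 / 7 = 1.634 m/s

1.634 m/s


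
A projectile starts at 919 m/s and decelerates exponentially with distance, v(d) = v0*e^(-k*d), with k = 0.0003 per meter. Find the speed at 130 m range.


v = v0*exp(-k*d) = 919*exp(-0.0003*130) = 883.8 m/s

883.8 m/s


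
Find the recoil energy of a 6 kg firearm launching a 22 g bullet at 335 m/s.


v_r = m_p*v_p/m_gun = 0.022*335/6 = 1.22833 m/s, E_r = 0.5*m_gun*v_r^2 = 0.5*6*1.22833^2 = 4.526 J

4.526 J


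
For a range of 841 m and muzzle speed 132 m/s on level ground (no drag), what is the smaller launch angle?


sin(2*theta) = R*g/v0^2 = 841*9.81/132^2 = 0.473497, theta = arcsin(0.473497)/2 = 14.13°

14.13 degrees


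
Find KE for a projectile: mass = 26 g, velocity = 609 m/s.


E = 0.5*m*v^2 = 0.5*0.026*609^2 = 4821 J

4821 J


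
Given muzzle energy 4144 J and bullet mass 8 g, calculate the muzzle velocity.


v = sqrt(2*E/m) = sqrt(2*4144/0.008) = 1018 m/s

1018 m/s


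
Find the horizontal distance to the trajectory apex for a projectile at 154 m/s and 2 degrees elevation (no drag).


R = v0^2*sin(2*theta)/g = 154^2*sin(2*2°)/9.81 = 168.639 m
apex_dist = R/2 = 168.639/2 = 84.32 m

84.32 m


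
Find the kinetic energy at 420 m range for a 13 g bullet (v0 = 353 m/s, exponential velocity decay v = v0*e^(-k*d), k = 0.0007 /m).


v = v0*exp(-k*d) = 353*exp(-0.0007*420) = 263.083 m/s
E = 0.5*m*v^2 = 0.5*0.013*263.083^2 = 449.9 J

449.9 J


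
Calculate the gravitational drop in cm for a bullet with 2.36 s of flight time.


drop = 0.5*g*t^2 = 0.5*9.81*2.36^2 = 27.3189 m ≈ 2732 cm

2732 cm


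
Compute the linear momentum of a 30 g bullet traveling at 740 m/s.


p = m*v = 0.03*740 = 22.2 kg·m/s

22.2 kg·m/s


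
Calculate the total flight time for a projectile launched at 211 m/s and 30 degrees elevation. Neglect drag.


T = 2*v0*sin(theta)/g = 2*211*sin(30°)/9.81 = 21.51 s

21.51 s


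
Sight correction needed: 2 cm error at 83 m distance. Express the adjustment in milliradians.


1 mrad subtends 1 cm per 10 m of range, so adj = error_cm / (dist_m / 10) = 2 / (83/10) = 0.241 mrad

0.241 mrad


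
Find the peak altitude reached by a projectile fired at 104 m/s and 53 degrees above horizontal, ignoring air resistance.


H = (v0*sin(theta))^2 / (2g) = (104*sin(53°))^2 / (2*9.81) = 351.6 m

351.6 m


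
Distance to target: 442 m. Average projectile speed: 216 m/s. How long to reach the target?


t = d/v = 442/216 = 2.046 s

2.046 s


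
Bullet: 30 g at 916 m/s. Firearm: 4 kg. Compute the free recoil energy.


v_r = m_p*v_p/m_gun = 0.03*916/4 = 6.87 m/s, E_r = 0.5*m_gun*v_r^2 = 0.5*4*6.87^2 = 94.39 J

94.39 J


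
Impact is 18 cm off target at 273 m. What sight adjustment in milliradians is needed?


1 mrad subtends 1 cm per 10 m of range, so adj = error_cm / (dist_m / 10) = 18 / (273/10) = 0.6593 mrad

0.6593 mrad


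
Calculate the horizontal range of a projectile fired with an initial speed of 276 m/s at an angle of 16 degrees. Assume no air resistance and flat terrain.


R = v0^2 * sin(2*theta) / g = 276^2 * sin(2*16°) / 9.81 = 4115 m

4115 m


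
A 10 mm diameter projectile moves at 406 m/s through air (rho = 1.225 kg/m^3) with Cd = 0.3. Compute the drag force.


A = pi*(d/2)^2 = pi*(10/2000)^2 = 7.85398e-05 m^2
Fd = 0.5*Cd*rho*A*v^2 = 0.5*0.3*1.225*7.85398e-05*406^2 = 2.379 N

2.379 N


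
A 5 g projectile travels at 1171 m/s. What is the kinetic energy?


E = 0.5*m*v^2 = 0.5*0.005*1171^2 = 3428 J

3428 J


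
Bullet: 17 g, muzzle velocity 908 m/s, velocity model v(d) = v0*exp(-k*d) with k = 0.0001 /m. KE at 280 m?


v = v0*exp(-k*d) = 908*exp(-0.0001*280) = 882.929 m/s
E = 0.5*m*v^2 = 0.5*0.017*882.929^2 = 6626 J

6626 J


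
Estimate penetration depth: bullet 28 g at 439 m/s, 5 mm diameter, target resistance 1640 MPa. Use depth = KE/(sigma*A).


A = pi*(d/2)^2 = pi*(5/2)^2 = 19.635 mm^2
E = 0.5*m*v^2 = 0.5*0.028*439^2 = 2698.09 J
depth = E/(sigma*A) = 2698.09 J / (1640 MPa * 19.635 mm^2) = 2698.09/(1640 * 19.635) m = 0.0837883 m ≈ 83.79 mm

83.79 mm


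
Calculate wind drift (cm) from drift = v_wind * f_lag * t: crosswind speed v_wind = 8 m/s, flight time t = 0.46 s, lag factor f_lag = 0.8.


drift = v_wind * lag * t = 8 * 0.8 * 0.46 = 2.944 m ≈ 294.4 cm

294.4 cm


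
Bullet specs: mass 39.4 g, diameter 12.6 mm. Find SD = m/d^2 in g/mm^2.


SD = m/d^2 = 39.4/12.6^2 = 0.2482 g/mm^2

0.2482 g/mm^2


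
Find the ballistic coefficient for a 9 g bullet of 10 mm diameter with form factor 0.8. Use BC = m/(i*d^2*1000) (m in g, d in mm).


BC = m/(i*d^2*1000) = 9/(0.8 * 10^2 * 1000) = 0.0001125

0.0001125


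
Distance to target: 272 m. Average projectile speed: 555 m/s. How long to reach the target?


t = d/v = 272/555 = 0.4901 s

0.4901 s


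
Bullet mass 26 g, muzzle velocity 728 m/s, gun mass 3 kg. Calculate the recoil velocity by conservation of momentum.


v_recoil = m_p * v_p / m_gun = 0.026 * 728 / 3 = 6.309 m/s

6.309 m/s


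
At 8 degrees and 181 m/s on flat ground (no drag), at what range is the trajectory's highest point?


R = v0^2*sin(2*theta)/g = 181^2*sin(2*8°)/9.81 = 920.505 m
apex_dist = R/2 = 920.505/2 = 460.3 m

460.3 m


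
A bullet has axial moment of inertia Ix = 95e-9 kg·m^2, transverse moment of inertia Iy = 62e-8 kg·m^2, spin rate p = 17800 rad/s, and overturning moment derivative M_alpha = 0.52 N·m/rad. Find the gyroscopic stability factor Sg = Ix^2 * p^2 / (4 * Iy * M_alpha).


Sg = Ix^2 * p^2 / (4 * Iy * M_alpha) = (95e-9)^2 * 17800^2 / (4 * 62e-8 * 0.52) = 2.217

2.217


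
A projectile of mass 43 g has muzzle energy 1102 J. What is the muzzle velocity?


v = sqrt(2*E/m) = sqrt(2*1102/0.043) = 226.4 m/s

226.4 m/s


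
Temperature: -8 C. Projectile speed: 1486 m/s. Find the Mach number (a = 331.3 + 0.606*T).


a = 331.3 + 0.606*(-8) = 326.452 m/s
M = v/a = 1486/326.452 = 4.552

4.552


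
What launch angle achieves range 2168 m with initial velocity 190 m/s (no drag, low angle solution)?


sin(2*theta) = R*g/v0^2 = 2168*9.81/190^2 = 0.589143, theta = arcsin(0.589143)/2 = 18.05°

18.05 degrees


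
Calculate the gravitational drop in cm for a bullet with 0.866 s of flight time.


drop = 0.5*g*t^2 = 0.5*9.81*0.866^2 = 3.67853 m ≈ 367.9 cm

367.9 cm


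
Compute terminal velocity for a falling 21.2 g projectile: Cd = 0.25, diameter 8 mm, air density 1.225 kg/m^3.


A = pi*(d/2)^2 = pi*(8/2000)^2 = 5.02655e-05 m^2
vt = sqrt(2mg/(Cd*rho*A)) = sqrt(2*0.0212*9.81/(0.25 * 1.225 * 5.02655e-05)) = 164.4 m/s

164.4 m/s


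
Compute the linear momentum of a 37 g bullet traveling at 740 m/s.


p = m*v = 0.037*740 = 27.38 kg·m/s

27.38 kg·m/s


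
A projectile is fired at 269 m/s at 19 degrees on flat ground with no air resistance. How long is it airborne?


T = 2*v0*sin(theta)/g = 2*269*sin(19°)/9.81 = 17.85 s

17.85 s


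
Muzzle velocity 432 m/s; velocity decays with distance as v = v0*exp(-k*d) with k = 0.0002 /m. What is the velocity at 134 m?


v = v0*exp(-k*d) = 432*exp(-0.0002*134) = 420.6 m/s

420.6 m/s


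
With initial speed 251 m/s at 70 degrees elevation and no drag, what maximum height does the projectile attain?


H = (v0*sin(theta))^2 / (2g) = (251*sin(70°))^2 / (2*9.81) = 2835 m

2835 m


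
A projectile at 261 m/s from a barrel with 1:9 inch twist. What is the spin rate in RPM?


twist_m = 9*0.0254 = 0.2286 m
spin = v/twist = 261/0.2286 = 1141.732 rev/s
RPM = spin*60 = 1141.732*60 ≈ 68504 RPM

68504 RPM


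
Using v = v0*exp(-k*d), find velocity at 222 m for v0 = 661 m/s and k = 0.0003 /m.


v = v0*exp(-k*d) = 661*exp(-0.0003*222) = 618.4 m/s

618.4 m/s


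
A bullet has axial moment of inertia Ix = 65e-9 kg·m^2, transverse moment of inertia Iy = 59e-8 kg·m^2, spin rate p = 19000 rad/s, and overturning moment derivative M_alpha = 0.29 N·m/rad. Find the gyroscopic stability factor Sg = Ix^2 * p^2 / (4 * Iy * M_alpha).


Sg = Ix^2 * p^2 / (4 * Iy * M_alpha) = (65e-9)^2 * 19000^2 / (4 * 59e-8 * 0.29) = 2.229

2.229


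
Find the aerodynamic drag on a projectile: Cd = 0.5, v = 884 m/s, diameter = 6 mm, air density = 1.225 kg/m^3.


A = pi*(d/2)^2 = pi*(6/2000)^2 = 2.82743e-05 m^2
Fd = 0.5*Cd*rho*A*v^2 = 0.5*0.5*1.225*2.82743e-05*884^2 = 6.767 N

6.767 N


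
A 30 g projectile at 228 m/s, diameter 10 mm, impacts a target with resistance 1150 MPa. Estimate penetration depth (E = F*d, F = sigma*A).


A = pi*(d/2)^2 = pi*(10/2)^2 = 78.5398 mm^2
E = 0.5*m*v^2 = 0.5*0.03*228^2 = 779.76 J
depth = E/(sigma*A) = 779.76 J / (1150 MPa * 78.5398 mm^2) = 779.76/(1150 * 78.5398) m = 0.00863323 m ≈ 8.633 mm

8.633 mm


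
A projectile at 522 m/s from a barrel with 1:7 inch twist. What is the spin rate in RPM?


twist_m = 7*0.0254 = 0.1778 m
spin = v/twist = 522/0.1778 = 2935.883 rev/s
RPM = spin*60 = 2935.883*60 ≈ 176153 RPM

176153 RPM


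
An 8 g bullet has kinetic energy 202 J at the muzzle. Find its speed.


v = sqrt(2*E/m) = sqrt(2*202/0.008) = 224.7 m/s

224.7 m/s


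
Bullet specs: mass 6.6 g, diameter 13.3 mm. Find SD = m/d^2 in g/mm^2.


SD = m/d^2 = 6.6/13.3^2 = 0.03731 g/mm^2

0.03731 g/mm^2


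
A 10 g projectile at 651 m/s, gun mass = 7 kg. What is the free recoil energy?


v_r = m_p*v_p/m_gun = 0.01*651/7 = 0.93 m/s, E_r = 0.5*m_gun*v_r^2 = 0.5*7*0.93^2 = 3.027 J

3.027 J


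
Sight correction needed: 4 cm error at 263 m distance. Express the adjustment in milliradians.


1 mrad subtends 1 cm per 10 m of range, so adj = error_cm / (dist_m / 10) = 4 / (263/10) = 0.1521 mrad

0.1521 mrad


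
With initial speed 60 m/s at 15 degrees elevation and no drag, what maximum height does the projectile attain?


H = (v0*sin(theta))^2 / (2g) = (60*sin(15°))^2 / (2*9.81) = 12.29 m

12.29 m


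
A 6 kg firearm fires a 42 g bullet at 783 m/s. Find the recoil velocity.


v_recoil = m_p * v_p / m_gun = 0.042 * 783 / 6 = 5.481 m/s

5.481 m/s


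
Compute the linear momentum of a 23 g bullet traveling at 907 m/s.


p = m*v = 0.023*907 = 20.86 kg·m/s

20.86 kg·m/s


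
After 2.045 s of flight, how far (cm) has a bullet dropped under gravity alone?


drop = 0.5*g*t^2 = 0.5*9.81*2.045^2 = 20.5128 m ≈ 2051 cm

2051 cm


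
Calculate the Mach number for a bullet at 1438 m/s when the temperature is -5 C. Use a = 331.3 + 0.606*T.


a = 331.3 + 0.606*(-5) = 328.27 m/s
M = v/a = 1438/328.27 = 4.381

4.381


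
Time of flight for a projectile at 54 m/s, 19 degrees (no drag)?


T = 2*v0*sin(theta)/g = 2*54*sin(19°)/9.81 = 3.584 s

3.584 s


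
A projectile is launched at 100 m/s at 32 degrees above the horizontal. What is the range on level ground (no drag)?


R = v0^2 * sin(2*theta) / g = 100^2 * sin(2*32°) / 9.81 = 916.2 m

916.2 m


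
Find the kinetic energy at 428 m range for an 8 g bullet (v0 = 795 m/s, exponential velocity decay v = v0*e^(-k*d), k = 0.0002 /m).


v = v0*exp(-k*d) = 795*exp(-0.0002*428) = 729.779 m/s
E = 0.5*m*v^2 = 0.5*0.008*729.779^2 = 2130 J

2130 J


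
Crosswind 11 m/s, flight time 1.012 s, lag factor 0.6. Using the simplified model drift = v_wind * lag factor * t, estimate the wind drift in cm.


drift = v_wind * lag * t = 11 * 0.6 * 1.012 = 6.6792 m ≈ 667.9 cm

667.9 cm


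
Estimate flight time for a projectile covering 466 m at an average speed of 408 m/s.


t = d/v = 466/408 = 1.142 s

1.142 s


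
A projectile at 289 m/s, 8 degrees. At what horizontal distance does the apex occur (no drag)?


R = v0^2*sin(2*theta)/g = 289^2*sin(2*8°)/9.81 = 2346.74 m
apex_dist = R/2 = 2346.74/2 = 1173 m

1173 m


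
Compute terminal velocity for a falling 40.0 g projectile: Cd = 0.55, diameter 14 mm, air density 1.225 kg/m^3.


A = pi*(d/2)^2 = pi*(14/2000)^2 = 1.53938e-04 m^2
vt = sqrt(2mg/(Cd*rho*A)) = sqrt(2*0.04*9.81/(0.55 * 1.225 * 1.53938e-04)) = 86.99 m/s

86.99 m/s


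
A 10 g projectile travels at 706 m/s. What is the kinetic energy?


E = 0.5*m*v^2 = 0.5*0.01*706^2 = 2492 J

2492 J


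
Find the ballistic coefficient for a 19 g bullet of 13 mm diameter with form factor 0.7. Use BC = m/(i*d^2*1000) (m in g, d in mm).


BC = m/(i*d^2*1000) = 19/(0.7 * 13^2 * 1000) = 0.0001606

0.0001606


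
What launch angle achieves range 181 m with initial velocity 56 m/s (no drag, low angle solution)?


sin(2*theta) = R*g/v0^2 = 181*9.81/56^2 = 0.566202, theta = arcsin(0.566202)/2 = 17.24°

17.24 degrees


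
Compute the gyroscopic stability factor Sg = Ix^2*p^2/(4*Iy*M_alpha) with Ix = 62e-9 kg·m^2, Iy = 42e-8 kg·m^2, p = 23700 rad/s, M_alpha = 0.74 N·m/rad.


Sg = Ix^2 * p^2 / (4 * Iy * M_alpha) = (62e-9)^2 * 23700^2 / (4 * 42e-8 * 0.74) = 1.737

1.737


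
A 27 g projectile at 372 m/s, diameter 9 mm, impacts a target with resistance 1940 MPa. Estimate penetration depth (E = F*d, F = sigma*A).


A = pi*(d/2)^2 = pi*(9/2)^2 = 63.6173 mm^2
E = 0.5*m*v^2 = 0.5*0.027*372^2 = 1868.18 J
depth = E/(sigma*A) = 1868.18 J / (1940 MPa * 63.6173 mm^2) = 1868.18/(1940 * 63.6173) m = 0.0151371 m ≈ 15.14 mm

15.14 mm


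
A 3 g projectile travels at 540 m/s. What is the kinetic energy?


E = 0.5*m*v^2 = 0.5*0.003*540^2 = 437.4 J

437.4 J


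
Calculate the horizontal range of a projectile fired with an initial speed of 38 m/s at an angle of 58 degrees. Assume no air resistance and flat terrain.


R = v0^2 * sin(2*theta) / g = 38^2 * sin(2*58°) / 9.81 = 132.3 m

132.3 m


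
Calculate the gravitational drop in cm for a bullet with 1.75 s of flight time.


drop = 0.5*g*t^2 = 0.5*9.81*1.75^2 = 15.0216 m ≈ 1502 cm

1502 cm


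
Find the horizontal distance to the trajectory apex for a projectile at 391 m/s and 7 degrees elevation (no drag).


R = v0^2*sin(2*theta)/g = 391^2*sin(2*7°)/9.81 = 3770.16 m
apex_dist = R/2 = 3770.16/2 = 1885 m

1885 m


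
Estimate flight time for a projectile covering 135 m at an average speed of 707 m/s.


t = d/v = 135/707 = 0.1909 s

0.1909 s


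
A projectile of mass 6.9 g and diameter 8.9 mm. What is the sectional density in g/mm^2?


SD = m/d^2 = 6.9/8.9^2 = 0.08711 g/mm^2

0.08711 g/mm^2


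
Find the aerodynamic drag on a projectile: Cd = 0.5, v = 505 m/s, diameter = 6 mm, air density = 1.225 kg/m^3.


A = pi*(d/2)^2 = pi*(6/2000)^2 = 2.82743e-05 m^2
Fd = 0.5*Cd*rho*A*v^2 = 0.5*0.5*1.225*2.82743e-05*505^2 = 2.208 N

2.208 N


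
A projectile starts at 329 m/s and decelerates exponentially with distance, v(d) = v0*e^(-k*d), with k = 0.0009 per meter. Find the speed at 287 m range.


v = v0*exp(-k*d) = 329*exp(-0.0009*287) = 254.1 m/s

254.1 m/s


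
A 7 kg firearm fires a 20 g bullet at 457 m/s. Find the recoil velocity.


v_recoil = m_p * v_p / m_gun = 0.02 * 457 / 7 = 1.306 m/s

1.306 m/s


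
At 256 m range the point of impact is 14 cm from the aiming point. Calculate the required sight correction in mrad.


1 mrad subtends 1 cm per 10 m of range, so adj = error_cm / (dist_m / 10) = 14 / (256/10) = 0.5469 mrad

0.5469 mrad


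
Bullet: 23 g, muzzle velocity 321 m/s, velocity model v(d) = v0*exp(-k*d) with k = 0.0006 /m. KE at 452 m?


v = v0*exp(-k*d) = 321*exp(-0.0006*452) = 244.751 m/s
E = 0.5*m*v^2 = 0.5*0.023*244.751^2 = 688.9 J

688.9 J


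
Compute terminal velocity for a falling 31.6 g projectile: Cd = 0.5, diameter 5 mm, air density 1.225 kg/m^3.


A = pi*(d/2)^2 = pi*(5/2000)^2 = 1.96350e-05 m^2
vt = sqrt(2mg/(Cd*rho*A)) = sqrt(2*0.0316*9.81/(0.5 * 1.225 * 1.96350e-05)) = 227.1 m/s

227.1 m/s


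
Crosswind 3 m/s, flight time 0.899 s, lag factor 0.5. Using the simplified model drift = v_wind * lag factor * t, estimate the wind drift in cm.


drift = v_wind * lag * t = 3 * 0.5 * 0.899 = 1.3485 m ≈ 134.8 cm

134.8 cm


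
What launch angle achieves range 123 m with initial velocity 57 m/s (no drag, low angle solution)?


sin(2*theta) = R*g/v0^2 = 123*9.81/57^2 = 0.371385, theta = arcsin(0.371385)/2 = 10.9°

10.9 degrees


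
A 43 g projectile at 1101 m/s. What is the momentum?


p = m*v = 0.043*1101 = 47.34 kg·m/s

47.34 kg·m/s


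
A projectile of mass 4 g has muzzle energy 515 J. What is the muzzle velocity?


v = sqrt(2*E/m) = sqrt(2*515/0.004) = 507.4 m/s

507.4 m/s


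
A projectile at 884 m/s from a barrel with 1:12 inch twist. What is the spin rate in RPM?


twist_m = 12*0.0254 = 0.3048 m
spin = v/twist = 884/0.3048 = 2900.262 rev/s
RPM = spin*60 = 2900.262*60 ≈ 174016 RPM

174016 RPM


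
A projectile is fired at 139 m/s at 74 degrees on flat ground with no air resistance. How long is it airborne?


T = 2*v0*sin(theta)/g = 2*139*sin(74°)/9.81 = 27.24 s

27.24 s


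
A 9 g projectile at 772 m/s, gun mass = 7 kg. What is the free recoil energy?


v_r = m_p*v_p/m_gun = 0.009*772/7 = 0.992571 m/s, E_r = 0.5*m_gun*v_r^2 = 0.5*7*0.992571^2 = 3.448 J

3.448 J


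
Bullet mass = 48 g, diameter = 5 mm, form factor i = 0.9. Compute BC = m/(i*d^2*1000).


BC = m/(i*d^2*1000) = 48/(0.9 * 5^2 * 1000) = 0.002133

0.002133


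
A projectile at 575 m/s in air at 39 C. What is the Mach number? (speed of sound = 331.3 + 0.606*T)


a = 331.3 + 0.606*(39) = 354.934 m/s
M = v/a = 575/354.934 = 1.62

1.62


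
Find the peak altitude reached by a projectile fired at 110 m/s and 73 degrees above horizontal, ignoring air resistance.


H = (v0*sin(theta))^2 / (2g) = (110*sin(73°))^2 / (2*9.81) = 564 m

564 m


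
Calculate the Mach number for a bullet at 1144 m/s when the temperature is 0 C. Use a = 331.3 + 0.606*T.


a = 331.3 + 0.606*(0) = 331.3 m/s
M = v/a = 1144/331.3 = 3.453

3.453


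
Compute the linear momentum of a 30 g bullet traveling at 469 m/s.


p = m*v = 0.03*469 = 14.07 kg·m/s

14.07 kg·m/s


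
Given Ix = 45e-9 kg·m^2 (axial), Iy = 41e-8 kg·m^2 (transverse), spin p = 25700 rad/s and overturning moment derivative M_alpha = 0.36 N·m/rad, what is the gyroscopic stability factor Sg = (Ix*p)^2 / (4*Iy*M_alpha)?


Sg = Ix^2 * p^2 / (4 * Iy * M_alpha) = (45e-9)^2 * 25700^2 / (4 * 41e-8 * 0.36) = 2.265

2.265


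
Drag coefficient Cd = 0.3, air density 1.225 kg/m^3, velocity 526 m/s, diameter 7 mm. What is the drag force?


A = pi*(d/2)^2 = pi*(7/2000)^2 = 3.84845e-05 m^2
Fd = 0.5*Cd*rho*A*v^2 = 0.5*0.3*1.225*3.84845e-05*526^2 = 1.957 N

1.957 N


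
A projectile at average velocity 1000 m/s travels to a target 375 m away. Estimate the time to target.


t = d/v = 375/1000 = 0.375 s

0.375 s


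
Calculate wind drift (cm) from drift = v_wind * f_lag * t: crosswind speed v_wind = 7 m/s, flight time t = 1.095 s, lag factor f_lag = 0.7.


drift = v_wind * lag * t = 7 * 0.7 * 1.095 = 5.3655 m ≈ 536.5 cm

536.5 cm


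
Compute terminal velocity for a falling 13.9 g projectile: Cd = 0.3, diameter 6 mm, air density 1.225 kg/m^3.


A = pi*(d/2)^2 = pi*(6/2000)^2 = 2.82743e-05 m^2
vt = sqrt(2mg/(Cd*rho*A)) = sqrt(2*0.0139*9.81/(0.3 * 1.225 * 2.82743e-05)) = 162 m/s

162 m/s


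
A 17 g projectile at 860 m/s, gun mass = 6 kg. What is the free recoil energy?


v_r = m_p*v_p/m_gun = 0.017*860/6 = 2.43667 m/s, E_r = 0.5*m_gun*v_r^2 = 0.5*6*2.43667^2 = 17.81 J

17.81 J


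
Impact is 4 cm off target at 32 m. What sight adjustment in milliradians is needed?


1 mrad subtends 1 cm per 10 m of range, so adj = error_cm / (dist_m / 10) = 4 / (32/10) = 1.25 mrad

1.25 mrad


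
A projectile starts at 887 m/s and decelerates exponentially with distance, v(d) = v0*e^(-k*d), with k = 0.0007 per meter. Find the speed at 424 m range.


v = v0*exp(-k*d) = 887*exp(-0.0007*424) = 659.2 m/s

659.2 m/s


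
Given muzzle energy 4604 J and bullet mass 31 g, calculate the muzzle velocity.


v = sqrt(2*E/m) = sqrt(2*4604/0.031) = 545 m/s

545 m/s


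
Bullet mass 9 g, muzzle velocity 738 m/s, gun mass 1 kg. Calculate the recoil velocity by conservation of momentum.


v_recoil = m_p * v_p / m_gun = 0.009 * 738 / 1 = 6.642 m/s

6.642 m/s


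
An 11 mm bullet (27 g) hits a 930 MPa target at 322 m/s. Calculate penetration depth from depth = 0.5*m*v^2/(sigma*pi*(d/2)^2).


A = pi*(d/2)^2 = pi*(11/2)^2 = 95.0332 mm^2
E = 0.5*m*v^2 = 0.5*0.027*322^2 = 1399.73 J
depth = E/(sigma*A) = 1399.73 J / (930 MPa * 95.0332 mm^2) = 1399.73/(930 * 95.0332) m = 0.0158375 m ≈ 15.84 mm

15.84 mm


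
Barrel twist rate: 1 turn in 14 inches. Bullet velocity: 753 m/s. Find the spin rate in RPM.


twist_m = 14*0.0254 = 0.3556 m
spin = v/twist = 753/0.3556 = 2117.548 rev/s
RPM = spin*60 = 2117.548*60 ≈ 127053 RPM

127053 RPM


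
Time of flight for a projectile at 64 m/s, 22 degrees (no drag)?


T = 2*v0*sin(theta)/g = 2*64*sin(22°)/9.81 = 4.888 s

4.888 s


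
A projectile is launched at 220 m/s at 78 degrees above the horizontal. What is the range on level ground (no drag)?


R = v0^2 * sin(2*theta) / g = 220^2 * sin(2*78°) / 9.81 = 2007 m

2007 m


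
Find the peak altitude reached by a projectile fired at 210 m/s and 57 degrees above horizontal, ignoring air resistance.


H = (v0*sin(theta))^2 / (2g) = (210*sin(57°))^2 / (2*9.81) = 1581 m

1581 m


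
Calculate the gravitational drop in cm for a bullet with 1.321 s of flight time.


drop = 0.5*g*t^2 = 0.5*9.81*1.321^2 = 8.55943 m ≈ 855.9 cm

855.9 cm


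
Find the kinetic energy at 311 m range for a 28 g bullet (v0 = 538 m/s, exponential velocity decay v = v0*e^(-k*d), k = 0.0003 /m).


v = v0*exp(-k*d) = 538*exp(-0.0003*311) = 490.075 m/s
E = 0.5*m*v^2 = 0.5*0.028*490.075^2 = 3362 J

3362 J


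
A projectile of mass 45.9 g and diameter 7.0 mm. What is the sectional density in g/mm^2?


SD = m/d^2 = 45.9/7.0^2 = 0.9367 g/mm^2

0.9367 g/mm^2


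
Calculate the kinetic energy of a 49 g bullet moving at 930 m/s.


E = 0.5*m*v^2 = 0.5*0.049*930^2 = 21190 J

21190 J


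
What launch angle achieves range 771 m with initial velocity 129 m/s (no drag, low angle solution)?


sin(2*theta) = R*g/v0^2 = 771*9.81/129^2 = 0.454511, theta = arcsin(0.454511)/2 = 13.52°

13.52 degrees


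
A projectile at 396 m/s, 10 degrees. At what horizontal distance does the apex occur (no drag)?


R = v0^2*sin(2*theta)/g = 396^2*sin(2*10°)/9.81 = 5467.3 m
apex_dist = R/2 = 5467.3/2 = 2734 m

2734 m


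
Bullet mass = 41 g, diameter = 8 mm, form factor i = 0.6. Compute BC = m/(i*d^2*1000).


BC = m/(i*d^2*1000) = 41/(0.6 * 8^2 * 1000) = 0.001068

0.001068


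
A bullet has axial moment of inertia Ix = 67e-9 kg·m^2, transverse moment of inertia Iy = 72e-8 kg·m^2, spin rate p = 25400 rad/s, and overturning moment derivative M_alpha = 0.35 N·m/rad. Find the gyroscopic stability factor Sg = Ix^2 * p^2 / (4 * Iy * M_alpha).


Sg = Ix^2 * p^2 / (4 * Iy * M_alpha) = (67e-9)^2 * 25400^2 / (4 * 72e-8 * 0.35) = 2.873

2.873


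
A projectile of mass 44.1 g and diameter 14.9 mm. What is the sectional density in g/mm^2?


SD = m/d^2 = 44.1/14.9^2 = 0.1986 g/mm^2

0.1986 g/mm^2


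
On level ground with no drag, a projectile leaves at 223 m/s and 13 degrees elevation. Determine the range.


R = v0^2 * sin(2*theta) / g = 223^2 * sin(2*13°) / 9.81 = 2222 m

2222 m


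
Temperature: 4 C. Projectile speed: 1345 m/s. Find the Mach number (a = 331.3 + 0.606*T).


a = 331.3 + 0.606*(4) = 333.724 m/s
M = v/a = 1345/333.724 = 4.03

4.03


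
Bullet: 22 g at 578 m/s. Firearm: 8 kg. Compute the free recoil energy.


v_r = m_p*v_p/m_gun = 0.022*578/8 = 1.5895 m/s, E_r = 0.5*m_gun*v_r^2 = 0.5*8*1.5895^2 = 10.11 J

10.11 J


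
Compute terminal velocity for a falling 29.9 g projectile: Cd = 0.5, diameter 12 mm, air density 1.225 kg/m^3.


A = pi*(d/2)^2 = pi*(12/2000)^2 = 1.13097e-04 m^2
vt = sqrt(2mg/(Cd*rho*A)) = sqrt(2*0.0299*9.81/(0.5 * 1.225 * 1.13097e-04)) = 92.03 m/s

92.03 m/s


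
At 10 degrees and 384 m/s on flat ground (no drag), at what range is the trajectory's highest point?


R = v0^2*sin(2*theta)/g = 384^2*sin(2*10°)/9.81 = 5140.97 m
apex_dist = R/2 = 5140.97/2 = 2570 m

2570 m


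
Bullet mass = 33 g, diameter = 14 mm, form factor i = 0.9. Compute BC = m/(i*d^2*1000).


BC = m/(i*d^2*1000) = 33/(0.9 * 14^2 * 1000) = 0.0001871

0.0001871


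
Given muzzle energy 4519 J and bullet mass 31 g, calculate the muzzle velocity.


v = sqrt(2*E/m) = sqrt(2*4519/0.031) = 540 m/s

540 m/s


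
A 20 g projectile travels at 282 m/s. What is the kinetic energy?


E = 0.5*m*v^2 = 0.5*0.02*282^2 = 795.2 J

795.2 J


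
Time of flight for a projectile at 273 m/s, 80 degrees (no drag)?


T = 2*v0*sin(theta)/g = 2*273*sin(80°)/9.81 = 54.81 s

54.81 s


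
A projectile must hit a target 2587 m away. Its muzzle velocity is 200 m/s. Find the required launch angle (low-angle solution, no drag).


sin(2*theta) = R*g/v0^2 = 2587*9.81/200^2 = 0.634462, theta = arcsin(0.634462)/2 = 19.69°

19.69 degrees


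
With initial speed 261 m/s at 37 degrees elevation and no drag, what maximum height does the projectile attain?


H = (v0*sin(theta))^2 / (2g) = (261*sin(37°))^2 / (2*9.81) = 1258 m

1258 m


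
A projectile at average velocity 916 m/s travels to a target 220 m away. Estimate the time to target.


t = d/v = 220/916 = 0.2402 s

0.2402 s


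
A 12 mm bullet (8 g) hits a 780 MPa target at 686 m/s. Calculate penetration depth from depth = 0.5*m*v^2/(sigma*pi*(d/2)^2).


A = pi*(d/2)^2 = pi*(12/2)^2 = 113.097 mm^2
E = 0.5*m*v^2 = 0.5*0.008*686^2 = 1882.38 J
depth = E/(sigma*A) = 1882.38 J / (780 MPa * 113.097 mm^2) = 1882.38/(780 * 113.097) m = 0.0213384 m ≈ 21.34 mm

21.34 mm


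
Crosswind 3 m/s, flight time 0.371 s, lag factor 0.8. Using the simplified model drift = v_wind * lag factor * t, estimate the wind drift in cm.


drift = v_wind * lag * t = 3 * 0.8 * 0.371 = 0.8904 m ≈ 89.04 cm

89.04 cm


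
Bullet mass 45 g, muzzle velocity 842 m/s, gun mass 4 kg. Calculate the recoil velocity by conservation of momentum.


v_recoil = m_p * v_p / m_gun = 0.045 * 842 / 4 = 9.473 m/s

9.473 m/s


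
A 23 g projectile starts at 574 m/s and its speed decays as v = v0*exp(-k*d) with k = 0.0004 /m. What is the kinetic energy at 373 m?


v = v0*exp(-k*d) = 574*exp(-0.0004*373) = 494.442 m/s
E = 0.5*m*v^2 = 0.5*0.023*494.442^2 = 2811 J

2811 J
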